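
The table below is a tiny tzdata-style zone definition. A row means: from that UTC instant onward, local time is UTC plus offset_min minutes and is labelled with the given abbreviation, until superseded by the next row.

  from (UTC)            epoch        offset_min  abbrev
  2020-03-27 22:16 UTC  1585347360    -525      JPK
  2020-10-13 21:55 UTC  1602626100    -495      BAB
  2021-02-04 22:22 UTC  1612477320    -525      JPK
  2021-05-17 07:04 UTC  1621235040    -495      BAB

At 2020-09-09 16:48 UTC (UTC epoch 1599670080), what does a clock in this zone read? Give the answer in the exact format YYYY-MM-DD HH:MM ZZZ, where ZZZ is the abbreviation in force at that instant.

Query: 2020-09-09 16:48 UTC
Rule 1/4 (JPK, -08:45): 2020-03-27 22:16 UTC ≤ query < 2020-10-13 21:55 UTC
16·60 + 48 - 525 = 483 min
483 = 0·1440 + 483; 483 = 8·60 + 3 → 08:03, same day
→ 2020-09-09 08:03 JPK

2020-09-09 08:03 JPK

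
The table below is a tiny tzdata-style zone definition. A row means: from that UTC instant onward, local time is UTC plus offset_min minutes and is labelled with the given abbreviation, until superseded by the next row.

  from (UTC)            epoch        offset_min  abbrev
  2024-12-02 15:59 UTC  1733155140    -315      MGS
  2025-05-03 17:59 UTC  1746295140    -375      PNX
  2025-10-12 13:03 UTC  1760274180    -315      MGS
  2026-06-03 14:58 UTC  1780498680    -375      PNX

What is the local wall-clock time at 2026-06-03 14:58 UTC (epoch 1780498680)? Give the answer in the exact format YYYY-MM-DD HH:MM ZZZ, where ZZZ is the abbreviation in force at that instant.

2026-06-03 08:43 PNX

Query: 2026-06-03 14:58 UTC
Rule 4/4 (PNX, -06:15): 2026-06-03 14:58 UTC ≤ query < +∞
14·60 + 58 - 375 = 523 min
523 = 0·1440 + 523; 523 = 8·60 + 43 → 08:43, same day
→ 2026-06-03 08:43 PNX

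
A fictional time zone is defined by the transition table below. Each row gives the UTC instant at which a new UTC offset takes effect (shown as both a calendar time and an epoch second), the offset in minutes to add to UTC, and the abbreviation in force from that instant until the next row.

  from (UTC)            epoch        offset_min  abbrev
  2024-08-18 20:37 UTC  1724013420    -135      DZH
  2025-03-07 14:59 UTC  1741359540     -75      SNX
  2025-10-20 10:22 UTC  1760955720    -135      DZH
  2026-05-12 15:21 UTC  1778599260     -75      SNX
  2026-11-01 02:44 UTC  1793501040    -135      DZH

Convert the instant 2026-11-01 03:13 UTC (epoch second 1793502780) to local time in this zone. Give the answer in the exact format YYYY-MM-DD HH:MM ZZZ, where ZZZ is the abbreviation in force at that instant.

Query: 2026-11-01 03:13 UTC
Rule 5/5 (DZH, -02:15): 2026-11-01 02:44 UTC ≤ query < +∞
3·60 + 13 - 135 = 58 min
58 = 0·1440 + 58; 58 = 0·60 + 58 → 00:58, same day
→ 2026-11-01 00:58 DZH

2026-11-01 00:58 DZH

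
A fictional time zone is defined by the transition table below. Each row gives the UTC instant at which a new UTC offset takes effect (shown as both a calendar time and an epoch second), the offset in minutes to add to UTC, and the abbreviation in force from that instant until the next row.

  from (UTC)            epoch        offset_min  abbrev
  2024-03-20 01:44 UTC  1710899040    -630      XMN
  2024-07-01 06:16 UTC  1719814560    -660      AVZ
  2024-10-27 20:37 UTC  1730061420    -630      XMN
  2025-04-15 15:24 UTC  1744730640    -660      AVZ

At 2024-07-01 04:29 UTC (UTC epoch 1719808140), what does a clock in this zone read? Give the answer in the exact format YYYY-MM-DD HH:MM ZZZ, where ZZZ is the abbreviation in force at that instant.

2024-06-30 17:59 XMN

Query: 2024-07-01 04:29 UTC
Rule 1/4 (XMN, -10:30): 2024-03-20 01:44 UTC ≤ query < 2024-07-01 06:16 UTC
4·60 + 29 - 630 = -361 min
-361 = -1·1440 + 1079; 1079 = 17·60 + 59 → 17:59, 2024-07-01 - 1 day = 2024-06-30
→ 2024-06-30 17:59 XMN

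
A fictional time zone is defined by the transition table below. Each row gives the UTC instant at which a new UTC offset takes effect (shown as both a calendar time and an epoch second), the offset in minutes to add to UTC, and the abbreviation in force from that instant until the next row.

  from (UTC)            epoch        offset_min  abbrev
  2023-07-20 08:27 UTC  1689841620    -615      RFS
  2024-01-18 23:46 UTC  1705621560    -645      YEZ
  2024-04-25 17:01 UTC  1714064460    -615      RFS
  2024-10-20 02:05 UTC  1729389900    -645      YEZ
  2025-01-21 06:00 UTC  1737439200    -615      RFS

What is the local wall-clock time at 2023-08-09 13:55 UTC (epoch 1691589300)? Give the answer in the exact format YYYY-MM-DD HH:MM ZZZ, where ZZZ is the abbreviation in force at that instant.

2023-08-09 03:40 RFS

Query: 2023-08-09 13:55 UTC
Rule 1/5 (RFS, -10:15): 2023-07-20 08:27 UTC ≤ query < 2024-01-18 23:46 UTC
13·60 + 55 - 615 = 220 min
220 = 0·1440 + 220; 220 = 3·60 + 40 → 03:40, same day
→ 2023-08-09 03:40 RFS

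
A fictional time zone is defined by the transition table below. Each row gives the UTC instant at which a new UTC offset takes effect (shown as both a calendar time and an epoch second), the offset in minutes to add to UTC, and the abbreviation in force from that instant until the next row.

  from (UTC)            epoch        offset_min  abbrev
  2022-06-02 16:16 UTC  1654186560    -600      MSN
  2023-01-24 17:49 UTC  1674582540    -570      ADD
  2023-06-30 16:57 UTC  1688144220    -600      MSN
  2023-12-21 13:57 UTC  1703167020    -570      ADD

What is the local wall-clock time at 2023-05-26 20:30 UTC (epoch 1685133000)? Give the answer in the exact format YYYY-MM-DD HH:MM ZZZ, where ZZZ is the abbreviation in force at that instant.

Query: 2023-05-26 20:30 UTC
Rule 2/4 (ADD, -09:30): 2023-01-24 17:49 UTC ≤ query < 2023-06-30 16:57 UTC
20·60 + 30 - 570 = 660 min
660 = 0·1440 + 660; 660 = 11·60 + 0 → 11:00, same day
→ 2023-05-26 11:00 ADD

2023-05-26 11:00 ADD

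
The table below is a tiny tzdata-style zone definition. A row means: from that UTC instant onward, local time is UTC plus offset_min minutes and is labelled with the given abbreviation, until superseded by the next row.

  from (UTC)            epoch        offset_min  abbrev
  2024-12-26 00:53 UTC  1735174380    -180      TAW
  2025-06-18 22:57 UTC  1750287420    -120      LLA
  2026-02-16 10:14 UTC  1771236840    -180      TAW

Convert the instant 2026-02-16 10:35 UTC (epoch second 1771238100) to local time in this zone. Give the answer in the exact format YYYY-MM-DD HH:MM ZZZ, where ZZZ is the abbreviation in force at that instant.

2026-02-16 07:35 TAW

Query: 2026-02-16 10:35 UTC
Rule 3/3 (TAW, -03:00): 2026-02-16 10:14 UTC ≤ query < +∞
10·60 + 35 - 180 = 455 min
455 = 0·1440 + 455; 455 = 7·60 + 35 → 07:35, same day
→ 2026-02-16 07:35 TAW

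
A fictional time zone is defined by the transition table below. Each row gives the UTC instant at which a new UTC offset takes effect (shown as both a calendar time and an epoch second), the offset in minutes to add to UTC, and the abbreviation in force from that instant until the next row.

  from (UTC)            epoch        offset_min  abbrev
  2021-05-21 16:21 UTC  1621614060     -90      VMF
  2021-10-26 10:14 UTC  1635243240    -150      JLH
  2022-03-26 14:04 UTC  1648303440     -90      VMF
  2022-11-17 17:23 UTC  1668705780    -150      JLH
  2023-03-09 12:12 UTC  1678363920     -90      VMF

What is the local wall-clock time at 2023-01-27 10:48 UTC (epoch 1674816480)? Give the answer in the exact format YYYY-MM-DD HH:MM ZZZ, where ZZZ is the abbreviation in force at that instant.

Query: 2023-01-27 10:48 UTC
Rule 4/5 (JLH, -02:30): 2022-11-17 17:23 UTC ≤ query < 2023-03-09 12:12 UTC
10·60 + 48 - 150 = 498 min
498 = 0·1440 + 498; 498 = 8·60 + 18 → 08:18, same day
→ 2023-01-27 08:18 JLH

2023-01-27 08:18 JLH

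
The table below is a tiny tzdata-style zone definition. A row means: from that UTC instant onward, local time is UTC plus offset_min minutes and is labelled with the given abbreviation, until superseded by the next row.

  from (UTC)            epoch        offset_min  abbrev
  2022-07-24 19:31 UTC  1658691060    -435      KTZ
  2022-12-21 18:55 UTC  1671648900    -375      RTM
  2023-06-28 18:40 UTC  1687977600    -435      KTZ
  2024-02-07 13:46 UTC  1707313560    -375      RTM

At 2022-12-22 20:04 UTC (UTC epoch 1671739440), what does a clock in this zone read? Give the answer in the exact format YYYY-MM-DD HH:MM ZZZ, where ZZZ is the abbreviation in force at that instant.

2022-12-22 13:49 RTM

Query: 2022-12-22 20:04 UTC
Rule 2/4 (RTM, -06:15): 2022-12-21 18:55 UTC ≤ query < 2023-06-28 18:40 UTC
20·60 + 4 - 375 = 829 min
829 = 0·1440 + 829; 829 = 13·60 + 49 → 13:49, same day
→ 2022-12-22 13:49 RTM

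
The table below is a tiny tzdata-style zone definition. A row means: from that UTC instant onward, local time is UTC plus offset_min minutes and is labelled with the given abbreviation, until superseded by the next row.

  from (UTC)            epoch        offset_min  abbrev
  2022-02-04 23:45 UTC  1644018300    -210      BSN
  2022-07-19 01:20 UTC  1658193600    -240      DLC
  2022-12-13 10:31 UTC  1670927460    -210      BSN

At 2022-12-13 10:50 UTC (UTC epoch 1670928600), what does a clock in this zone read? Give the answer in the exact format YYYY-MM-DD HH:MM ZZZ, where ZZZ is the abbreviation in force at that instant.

2022-12-13 07:20 BSN

Query: 2022-12-13 10:50 UTC
Rule 3/3 (BSN, -03:30): 2022-12-13 10:31 UTC ≤ query < +∞
10·60 + 50 - 210 = 440 min
440 = 0·1440 + 440; 440 = 7·60 + 20 → 07:20, same day
→ 2022-12-13 07:20 BSN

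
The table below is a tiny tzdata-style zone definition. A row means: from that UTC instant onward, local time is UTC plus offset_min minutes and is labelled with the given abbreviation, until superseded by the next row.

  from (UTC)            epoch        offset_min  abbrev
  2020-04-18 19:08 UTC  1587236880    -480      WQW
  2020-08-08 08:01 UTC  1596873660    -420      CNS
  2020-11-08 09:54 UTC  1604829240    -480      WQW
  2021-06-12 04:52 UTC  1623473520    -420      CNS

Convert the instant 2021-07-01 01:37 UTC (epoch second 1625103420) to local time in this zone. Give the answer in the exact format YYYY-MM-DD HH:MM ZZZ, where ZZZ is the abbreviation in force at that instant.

Query: 2021-07-01 01:37 UTC
Rule 4/4 (CNS, -07:00): 2021-06-12 04:52 UTC ≤ query < +∞
1·60 + 37 - 420 = -323 min
-323 = -1·1440 + 1117; 1117 = 18·60 + 37 → 18:37, 2021-07-01 - 1 day = 2021-06-30
→ 2021-06-30 18:37 CNS

2021-06-30 18:37 CNS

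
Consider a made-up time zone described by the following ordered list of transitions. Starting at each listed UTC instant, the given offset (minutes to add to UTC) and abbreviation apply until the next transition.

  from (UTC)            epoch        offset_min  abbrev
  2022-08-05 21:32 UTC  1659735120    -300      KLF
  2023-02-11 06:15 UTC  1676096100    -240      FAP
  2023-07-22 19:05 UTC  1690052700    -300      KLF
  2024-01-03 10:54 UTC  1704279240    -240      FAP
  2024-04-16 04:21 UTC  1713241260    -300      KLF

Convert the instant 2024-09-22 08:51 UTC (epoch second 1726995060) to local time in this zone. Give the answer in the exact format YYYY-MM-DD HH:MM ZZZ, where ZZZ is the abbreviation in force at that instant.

2024-09-22 03:51 KLF

Query: 2024-09-22 08:51 UTC
Rule 5/5 (KLF, -05:00): 2024-04-16 04:21 UTC ≤ query < +∞
8·60 + 51 - 300 = 231 min
231 = 0·1440 + 231; 231 = 3·60 + 51 → 03:51, same day
→ 2024-09-22 03:51 KLF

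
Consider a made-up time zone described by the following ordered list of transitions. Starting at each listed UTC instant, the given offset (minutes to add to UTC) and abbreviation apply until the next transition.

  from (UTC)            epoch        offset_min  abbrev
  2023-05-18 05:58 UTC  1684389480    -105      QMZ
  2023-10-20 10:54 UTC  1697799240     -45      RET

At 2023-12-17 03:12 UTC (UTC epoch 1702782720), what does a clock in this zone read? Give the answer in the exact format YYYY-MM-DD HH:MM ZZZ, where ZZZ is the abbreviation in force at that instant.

Query: 2023-12-17 03:12 UTC
Rule 2/2 (RET, -00:45): 2023-10-20 10:54 UTC ≤ query < +∞
3·60 + 12 - 45 = 147 min
147 = 0·1440 + 147; 147 = 2·60 + 27 → 02:27, same day
→ 2023-12-17 02:27 RET

2023-12-17 02:27 RET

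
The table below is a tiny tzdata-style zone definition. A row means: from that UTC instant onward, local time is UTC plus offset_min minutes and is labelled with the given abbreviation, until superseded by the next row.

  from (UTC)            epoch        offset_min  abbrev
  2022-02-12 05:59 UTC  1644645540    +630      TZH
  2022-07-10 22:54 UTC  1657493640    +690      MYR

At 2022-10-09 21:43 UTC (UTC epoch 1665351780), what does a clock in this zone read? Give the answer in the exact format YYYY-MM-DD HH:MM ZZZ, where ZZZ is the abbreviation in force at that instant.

Query: 2022-10-09 21:43 UTC
Rule 2/2 (MYR, +11:30): 2022-07-10 22:54 UTC ≤ query < +∞
21·60 + 43 + 690 = 1993 min
1993 = 1·1440 + 553; 553 = 9·60 + 13 → 09:13, 2022-10-09 + 1 day = 2022-10-10
→ 2022-10-10 09:13 MYR

2022-10-10 09:13 MYR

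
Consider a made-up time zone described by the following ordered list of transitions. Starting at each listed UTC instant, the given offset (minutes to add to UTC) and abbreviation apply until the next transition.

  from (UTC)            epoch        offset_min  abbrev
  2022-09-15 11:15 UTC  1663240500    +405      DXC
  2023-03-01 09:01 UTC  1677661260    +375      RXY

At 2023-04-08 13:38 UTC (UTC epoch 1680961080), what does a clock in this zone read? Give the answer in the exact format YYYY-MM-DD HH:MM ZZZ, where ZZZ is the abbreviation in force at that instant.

Query: 2023-04-08 13:38 UTC
Rule 2/2 (RXY, +06:15): 2023-03-01 09:01 UTC ≤ query < +∞
13·60 + 38 + 375 = 1193 min
1193 = 0·1440 + 1193; 1193 = 19·60 + 53 → 19:53, same day
→ 2023-04-08 19:53 RXY

2023-04-08 19:53 RXY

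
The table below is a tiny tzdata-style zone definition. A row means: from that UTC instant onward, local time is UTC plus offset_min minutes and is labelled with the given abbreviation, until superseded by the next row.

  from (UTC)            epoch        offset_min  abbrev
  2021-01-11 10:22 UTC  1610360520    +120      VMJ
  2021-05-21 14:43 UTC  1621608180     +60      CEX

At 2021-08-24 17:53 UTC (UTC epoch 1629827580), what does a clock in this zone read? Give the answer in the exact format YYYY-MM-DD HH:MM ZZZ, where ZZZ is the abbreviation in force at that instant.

2021-08-24 18:53 CEX

Query: 2021-08-24 17:53 UTC
Rule 2/2 (CEX, +01:00): 2021-05-21 14:43 UTC ≤ query < +∞
17·60 + 53 + 60 = 1133 min
1133 = 0·1440 + 1133; 1133 = 18·60 + 53 → 18:53, same day
→ 2021-08-24 18:53 CEX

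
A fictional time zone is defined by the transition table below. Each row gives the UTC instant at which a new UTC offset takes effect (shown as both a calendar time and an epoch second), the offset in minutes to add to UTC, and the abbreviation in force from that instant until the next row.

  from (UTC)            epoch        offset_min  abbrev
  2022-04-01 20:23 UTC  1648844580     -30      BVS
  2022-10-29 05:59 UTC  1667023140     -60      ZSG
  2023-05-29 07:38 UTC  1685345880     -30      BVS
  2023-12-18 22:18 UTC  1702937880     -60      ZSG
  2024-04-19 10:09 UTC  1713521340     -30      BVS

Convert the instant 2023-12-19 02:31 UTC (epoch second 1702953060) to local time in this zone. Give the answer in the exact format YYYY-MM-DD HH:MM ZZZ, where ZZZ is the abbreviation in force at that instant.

Query: 2023-12-19 02:31 UTC
Rule 4/5 (ZSG, -01:00): 2023-12-18 22:18 UTC ≤ query < 2024-04-19 10:09 UTC
2·60 + 31 - 60 = 91 min
91 = 0·1440 + 91; 91 = 1·60 + 31 → 01:31, same day
→ 2023-12-19 01:31 ZSG

2023-12-19 01:31 ZSG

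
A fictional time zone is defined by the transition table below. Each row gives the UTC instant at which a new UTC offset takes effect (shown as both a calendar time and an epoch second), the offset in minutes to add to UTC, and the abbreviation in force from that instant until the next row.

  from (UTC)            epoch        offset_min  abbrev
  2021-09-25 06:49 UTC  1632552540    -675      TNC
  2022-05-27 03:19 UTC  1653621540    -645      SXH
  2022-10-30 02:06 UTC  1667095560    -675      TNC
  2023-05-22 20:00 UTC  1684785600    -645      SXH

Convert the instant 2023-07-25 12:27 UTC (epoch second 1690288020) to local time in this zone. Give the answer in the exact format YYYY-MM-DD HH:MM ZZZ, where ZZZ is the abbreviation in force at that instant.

2023-07-25 01:42 SXH

Query: 2023-07-25 12:27 UTC
Rule 4/4 (SXH, -10:45): 2023-05-22 20:00 UTC ≤ query < +∞
12·60 + 27 - 645 = 102 min
102 = 0·1440 + 102; 102 = 1·60 + 42 → 01:42, same day
→ 2023-07-25 01:42 SXH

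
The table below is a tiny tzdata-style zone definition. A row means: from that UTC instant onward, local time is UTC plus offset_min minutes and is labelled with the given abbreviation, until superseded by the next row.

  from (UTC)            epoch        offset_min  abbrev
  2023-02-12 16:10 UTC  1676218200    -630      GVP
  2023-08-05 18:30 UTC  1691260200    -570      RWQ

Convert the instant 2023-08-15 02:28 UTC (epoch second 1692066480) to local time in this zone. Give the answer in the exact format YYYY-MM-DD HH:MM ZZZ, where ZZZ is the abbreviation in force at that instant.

2023-08-14 16:58 RWQ

Query: 2023-08-15 02:28 UTC
Rule 2/2 (RWQ, -09:30): 2023-08-05 18:30 UTC ≤ query < +∞
2·60 + 28 - 570 = -422 min
-422 = -1·1440 + 1018; 1018 = 16·60 + 58 → 16:58, 2023-08-15 - 1 day = 2023-08-14
→ 2023-08-14 16:58 RWQ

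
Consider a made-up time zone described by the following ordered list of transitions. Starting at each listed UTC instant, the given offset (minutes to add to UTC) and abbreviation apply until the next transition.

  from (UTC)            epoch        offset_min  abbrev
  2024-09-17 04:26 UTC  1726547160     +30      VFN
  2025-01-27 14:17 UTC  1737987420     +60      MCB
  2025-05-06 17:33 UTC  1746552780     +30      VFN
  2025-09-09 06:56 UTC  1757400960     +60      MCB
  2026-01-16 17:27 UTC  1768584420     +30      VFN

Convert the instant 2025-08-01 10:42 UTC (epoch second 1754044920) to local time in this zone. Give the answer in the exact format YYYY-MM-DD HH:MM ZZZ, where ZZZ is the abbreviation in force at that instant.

Query: 2025-08-01 10:42 UTC
Rule 3/5 (VFN, +00:30): 2025-05-06 17:33 UTC ≤ query < 2025-09-09 06:56 UTC
10·60 + 42 + 30 = 672 min
672 = 0·1440 + 672; 672 = 11·60 + 12 → 11:12, same day
→ 2025-08-01 11:12 VFN

2025-08-01 11:12 VFN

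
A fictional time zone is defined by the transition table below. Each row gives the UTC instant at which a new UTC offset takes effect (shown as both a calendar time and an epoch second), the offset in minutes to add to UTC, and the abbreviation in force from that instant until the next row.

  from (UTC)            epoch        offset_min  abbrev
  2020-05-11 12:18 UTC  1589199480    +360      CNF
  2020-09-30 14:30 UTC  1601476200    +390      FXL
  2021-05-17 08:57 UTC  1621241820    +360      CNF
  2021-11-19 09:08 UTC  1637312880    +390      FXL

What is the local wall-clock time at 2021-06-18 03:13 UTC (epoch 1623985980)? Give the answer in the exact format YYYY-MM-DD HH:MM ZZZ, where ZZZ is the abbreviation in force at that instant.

2021-06-18 09:13 CNF

Query: 2021-06-18 03:13 UTC
Rule 3/4 (CNF, +06:00): 2021-05-17 08:57 UTC ≤ query < 2021-11-19 09:08 UTC
3·60 + 13 + 360 = 553 min
553 = 0·1440 + 553; 553 = 9·60 + 13 → 09:13, same day
→ 2021-06-18 09:13 CNF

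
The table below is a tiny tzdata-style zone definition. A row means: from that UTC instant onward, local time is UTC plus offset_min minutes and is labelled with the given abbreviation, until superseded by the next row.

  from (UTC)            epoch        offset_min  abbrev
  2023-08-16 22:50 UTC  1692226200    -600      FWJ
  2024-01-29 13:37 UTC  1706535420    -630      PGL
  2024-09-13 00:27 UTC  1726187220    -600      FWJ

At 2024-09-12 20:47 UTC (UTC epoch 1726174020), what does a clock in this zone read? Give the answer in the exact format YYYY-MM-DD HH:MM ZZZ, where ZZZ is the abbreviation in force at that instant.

Query: 2024-09-12 20:47 UTC
Rule 2/3 (PGL, -10:30): 2024-01-29 13:37 UTC ≤ query < 2024-09-13 00:27 UTC
20·60 + 47 - 630 = 617 min
617 = 0·1440 + 617; 617 = 10·60 + 17 → 10:17, same day
→ 2024-09-12 10:17 PGL

2024-09-12 10:17 PGL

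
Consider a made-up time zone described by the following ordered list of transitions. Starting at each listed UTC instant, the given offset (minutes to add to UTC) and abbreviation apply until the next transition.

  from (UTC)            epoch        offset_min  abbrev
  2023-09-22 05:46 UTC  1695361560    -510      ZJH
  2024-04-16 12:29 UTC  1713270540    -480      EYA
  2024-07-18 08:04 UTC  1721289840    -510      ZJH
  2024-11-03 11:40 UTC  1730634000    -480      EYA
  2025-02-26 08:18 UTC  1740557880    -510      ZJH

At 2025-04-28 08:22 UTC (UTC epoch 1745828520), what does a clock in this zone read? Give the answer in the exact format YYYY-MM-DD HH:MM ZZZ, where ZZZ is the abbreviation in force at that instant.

2025-04-27 23:52 ZJH

Query: 2025-04-28 08:22 UTC
Rule 5/5 (ZJH, -08:30): 2025-02-26 08:18 UTC ≤ query < +∞
8·60 + 22 - 510 = -8 min
-8 = -1·1440 + 1432; 1432 = 23·60 + 52 → 23:52, 2025-04-28 - 1 day = 2025-04-27
→ 2025-04-27 23:52 ZJH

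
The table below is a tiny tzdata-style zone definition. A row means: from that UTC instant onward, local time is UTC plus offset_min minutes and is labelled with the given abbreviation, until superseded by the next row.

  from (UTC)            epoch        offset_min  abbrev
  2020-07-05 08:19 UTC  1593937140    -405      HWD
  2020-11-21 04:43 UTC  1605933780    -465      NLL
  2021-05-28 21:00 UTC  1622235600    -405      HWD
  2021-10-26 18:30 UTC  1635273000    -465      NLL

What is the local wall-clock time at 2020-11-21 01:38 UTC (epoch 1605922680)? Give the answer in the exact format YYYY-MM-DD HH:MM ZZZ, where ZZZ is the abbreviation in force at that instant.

Query: 2020-11-21 01:38 UTC
Rule 1/4 (HWD, -06:45): 2020-07-05 08:19 UTC ≤ query < 2020-11-21 04:43 UTC
1·60 + 38 - 405 = -307 min
-307 = -1·1440 + 1133; 1133 = 18·60 + 53 → 18:53, 2020-11-21 - 1 day = 2020-11-20
→ 2020-11-20 18:53 HWD

2020-11-20 18:53 HWD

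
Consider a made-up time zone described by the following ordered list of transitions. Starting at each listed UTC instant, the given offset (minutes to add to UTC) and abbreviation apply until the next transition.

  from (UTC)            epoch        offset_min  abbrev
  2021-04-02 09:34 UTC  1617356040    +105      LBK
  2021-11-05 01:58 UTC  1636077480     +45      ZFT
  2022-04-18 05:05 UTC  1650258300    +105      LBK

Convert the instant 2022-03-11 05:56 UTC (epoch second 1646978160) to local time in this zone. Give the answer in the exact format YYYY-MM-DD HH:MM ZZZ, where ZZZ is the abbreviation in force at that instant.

Query: 2022-03-11 05:56 UTC
Rule 2/3 (ZFT, +00:45): 2021-11-05 01:58 UTC ≤ query < 2022-04-18 05:05 UTC
5·60 + 56 + 45 = 401 min
401 = 0·1440 + 401; 401 = 6·60 + 41 → 06:41, same day
→ 2022-03-11 06:41 ZFT

2022-03-11 06:41 ZFT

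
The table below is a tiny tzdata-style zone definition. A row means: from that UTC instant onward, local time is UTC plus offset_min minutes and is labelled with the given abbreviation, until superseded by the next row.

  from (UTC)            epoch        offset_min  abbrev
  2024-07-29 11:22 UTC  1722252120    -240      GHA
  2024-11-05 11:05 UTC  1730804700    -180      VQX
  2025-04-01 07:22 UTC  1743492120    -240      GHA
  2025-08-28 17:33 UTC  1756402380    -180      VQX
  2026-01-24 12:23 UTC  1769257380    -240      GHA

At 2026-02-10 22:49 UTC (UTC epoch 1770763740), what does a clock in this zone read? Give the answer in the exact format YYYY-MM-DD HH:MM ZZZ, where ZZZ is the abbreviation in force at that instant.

2026-02-10 18:49 GHA

Query: 2026-02-10 22:49 UTC
Rule 5/5 (GHA, -04:00): 2026-01-24 12:23 UTC ≤ query < +∞
22·60 + 49 - 240 = 1129 min
1129 = 0·1440 + 1129; 1129 = 18·60 + 49 → 18:49, same day
→ 2026-02-10 18:49 GHA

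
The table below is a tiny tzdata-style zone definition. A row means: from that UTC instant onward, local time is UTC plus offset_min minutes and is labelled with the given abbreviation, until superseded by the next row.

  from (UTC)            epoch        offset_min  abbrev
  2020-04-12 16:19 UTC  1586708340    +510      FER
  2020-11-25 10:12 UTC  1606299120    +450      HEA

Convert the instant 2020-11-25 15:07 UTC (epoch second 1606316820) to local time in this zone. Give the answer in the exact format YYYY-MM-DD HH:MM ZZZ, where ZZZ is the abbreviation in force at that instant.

Query: 2020-11-25 15:07 UTC
Rule 2/2 (HEA, +07:30): 2020-11-25 10:12 UTC ≤ query < +∞
15·60 + 7 + 450 = 1357 min
1357 = 0·1440 + 1357; 1357 = 22·60 + 37 → 22:37, same day
→ 2020-11-25 22:37 HEA

2020-11-25 22:37 HEA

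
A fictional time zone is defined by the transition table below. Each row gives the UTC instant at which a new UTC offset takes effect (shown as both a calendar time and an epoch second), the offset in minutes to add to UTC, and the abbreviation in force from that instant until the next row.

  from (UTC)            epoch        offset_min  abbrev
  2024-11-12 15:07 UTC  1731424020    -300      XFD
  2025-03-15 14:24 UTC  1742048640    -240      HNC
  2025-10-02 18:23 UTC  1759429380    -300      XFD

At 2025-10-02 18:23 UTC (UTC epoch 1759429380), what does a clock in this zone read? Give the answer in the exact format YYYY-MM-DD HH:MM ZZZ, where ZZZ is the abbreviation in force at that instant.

2025-10-02 13:23 XFD

Query: 2025-10-02 18:23 UTC
Rule 3/3 (XFD, -05:00): 2025-10-02 18:23 UTC ≤ query < +∞
18·60 + 23 - 300 = 803 min
803 = 0·1440 + 803; 803 = 13·60 + 23 → 13:23, same day
→ 2025-10-02 13:23 XFD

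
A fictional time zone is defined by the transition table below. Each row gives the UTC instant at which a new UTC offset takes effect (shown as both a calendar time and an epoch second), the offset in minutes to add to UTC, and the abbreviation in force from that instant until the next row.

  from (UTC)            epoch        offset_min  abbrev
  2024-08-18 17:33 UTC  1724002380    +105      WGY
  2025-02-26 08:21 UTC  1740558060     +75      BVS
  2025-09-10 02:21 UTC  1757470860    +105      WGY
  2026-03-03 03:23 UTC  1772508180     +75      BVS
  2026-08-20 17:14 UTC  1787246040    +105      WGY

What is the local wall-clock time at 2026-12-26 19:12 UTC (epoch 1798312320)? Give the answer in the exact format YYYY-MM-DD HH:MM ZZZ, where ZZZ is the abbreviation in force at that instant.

Query: 2026-12-26 19:12 UTC
Rule 5/5 (WGY, +01:45): 2026-08-20 17:14 UTC ≤ query < +∞
19·60 + 12 + 105 = 1257 min
1257 = 0·1440 + 1257; 1257 = 20·60 + 57 → 20:57, same day
→ 2026-12-26 20:57 WGY

2026-12-26 20:57 WGY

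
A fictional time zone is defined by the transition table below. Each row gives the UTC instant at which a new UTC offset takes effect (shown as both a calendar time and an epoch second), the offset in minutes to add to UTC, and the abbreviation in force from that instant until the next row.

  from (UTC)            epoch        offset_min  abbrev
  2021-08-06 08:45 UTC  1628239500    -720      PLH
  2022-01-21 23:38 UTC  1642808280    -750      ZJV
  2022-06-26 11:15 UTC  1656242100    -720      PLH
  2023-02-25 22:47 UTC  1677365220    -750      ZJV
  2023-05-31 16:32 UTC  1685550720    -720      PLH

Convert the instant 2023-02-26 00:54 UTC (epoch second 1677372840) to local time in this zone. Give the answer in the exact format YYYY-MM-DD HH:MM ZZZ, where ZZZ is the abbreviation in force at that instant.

2023-02-25 12:24 ZJV

Query: 2023-02-26 00:54 UTC
Rule 4/5 (ZJV, -12:30): 2023-02-25 22:47 UTC ≤ query < 2023-05-31 16:32 UTC
0·60 + 54 - 750 = -696 min
-696 = -1·1440 + 744; 744 = 12·60 + 24 → 12:24, 2023-02-26 - 1 day = 2023-02-25
→ 2023-02-25 12:24 ZJV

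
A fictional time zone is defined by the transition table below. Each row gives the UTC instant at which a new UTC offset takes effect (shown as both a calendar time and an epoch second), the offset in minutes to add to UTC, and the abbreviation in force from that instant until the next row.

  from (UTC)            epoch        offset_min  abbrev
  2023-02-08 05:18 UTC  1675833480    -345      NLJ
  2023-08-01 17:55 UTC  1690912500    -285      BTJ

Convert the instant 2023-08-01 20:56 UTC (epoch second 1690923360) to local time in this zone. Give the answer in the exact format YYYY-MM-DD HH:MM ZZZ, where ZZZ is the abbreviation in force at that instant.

Query: 2023-08-01 20:56 UTC
Rule 2/2 (BTJ, -04:45): 2023-08-01 17:55 UTC ≤ query < +∞
20·60 + 56 - 285 = 971 min
971 = 0·1440 + 971; 971 = 16·60 + 11 → 16:11, same day
→ 2023-08-01 16:11 BTJ

2023-08-01 16:11 BTJ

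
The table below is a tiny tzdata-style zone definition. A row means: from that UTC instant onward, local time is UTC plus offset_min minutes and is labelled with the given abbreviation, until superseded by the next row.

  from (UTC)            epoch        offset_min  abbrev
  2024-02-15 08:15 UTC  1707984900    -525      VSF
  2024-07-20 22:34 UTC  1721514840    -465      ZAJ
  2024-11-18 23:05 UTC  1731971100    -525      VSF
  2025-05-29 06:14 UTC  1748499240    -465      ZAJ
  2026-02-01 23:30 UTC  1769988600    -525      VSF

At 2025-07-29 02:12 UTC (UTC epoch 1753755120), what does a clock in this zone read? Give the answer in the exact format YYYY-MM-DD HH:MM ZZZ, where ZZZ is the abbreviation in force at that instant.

Query: 2025-07-29 02:12 UTC
Rule 4/5 (ZAJ, -07:45): 2025-05-29 06:14 UTC ≤ query < 2026-02-01 23:30 UTC
2·60 + 12 - 465 = -333 min
-333 = -1·1440 + 1107; 1107 = 18·60 + 27 → 18:27, 2025-07-29 - 1 day = 2025-07-28
→ 2025-07-28 18:27 ZAJ

2025-07-28 18:27 ZAJ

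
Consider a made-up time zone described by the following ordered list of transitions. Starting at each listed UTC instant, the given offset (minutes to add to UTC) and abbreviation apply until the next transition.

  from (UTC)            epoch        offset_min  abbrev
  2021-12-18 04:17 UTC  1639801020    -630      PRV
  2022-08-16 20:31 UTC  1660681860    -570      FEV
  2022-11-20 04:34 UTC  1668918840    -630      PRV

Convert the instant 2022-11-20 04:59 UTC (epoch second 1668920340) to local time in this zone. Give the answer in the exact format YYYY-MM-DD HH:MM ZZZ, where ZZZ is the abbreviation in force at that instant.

2022-11-19 18:29 PRV

Query: 2022-11-20 04:59 UTC
Rule 3/3 (PRV, -10:30): 2022-11-20 04:34 UTC ≤ query < +∞
4·60 + 59 - 630 = -331 min
-331 = -1·1440 + 1109; 1109 = 18·60 + 29 → 18:29, 2022-11-20 - 1 day = 2022-11-19
→ 2022-11-19 18:29 PRV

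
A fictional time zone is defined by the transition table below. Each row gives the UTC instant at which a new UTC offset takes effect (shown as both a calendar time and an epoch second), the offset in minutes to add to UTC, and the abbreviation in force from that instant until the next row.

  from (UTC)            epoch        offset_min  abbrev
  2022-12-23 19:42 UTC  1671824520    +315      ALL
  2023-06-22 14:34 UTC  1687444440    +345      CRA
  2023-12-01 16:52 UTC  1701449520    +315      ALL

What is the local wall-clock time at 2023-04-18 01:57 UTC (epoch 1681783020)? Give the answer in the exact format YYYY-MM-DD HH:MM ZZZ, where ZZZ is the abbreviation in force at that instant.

Query: 2023-04-18 01:57 UTC
Rule 1/3 (ALL, +05:15): 2022-12-23 19:42 UTC ≤ query < 2023-06-22 14:34 UTC
1·60 + 57 + 315 = 432 min
432 = 0·1440 + 432; 432 = 7·60 + 12 → 07:12, same day
→ 2023-04-18 07:12 ALL

2023-04-18 07:12 ALL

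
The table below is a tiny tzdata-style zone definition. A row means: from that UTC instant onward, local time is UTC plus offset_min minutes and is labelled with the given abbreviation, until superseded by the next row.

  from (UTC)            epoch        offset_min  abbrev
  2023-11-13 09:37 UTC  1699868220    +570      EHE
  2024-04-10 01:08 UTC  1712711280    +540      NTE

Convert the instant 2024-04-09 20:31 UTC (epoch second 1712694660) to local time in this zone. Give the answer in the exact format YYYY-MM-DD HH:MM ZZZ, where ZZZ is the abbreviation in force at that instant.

2024-04-10 06:01 EHE

Query: 2024-04-09 20:31 UTC
Rule 1/2 (EHE, +09:30): 2023-11-13 09:37 UTC ≤ query < 2024-04-10 01:08 UTC
20·60 + 31 + 570 = 1801 min
1801 = 1·1440 + 361; 361 = 6·60 + 1 → 06:01, 2024-04-09 + 1 day = 2024-04-10
→ 2024-04-10 06:01 EHE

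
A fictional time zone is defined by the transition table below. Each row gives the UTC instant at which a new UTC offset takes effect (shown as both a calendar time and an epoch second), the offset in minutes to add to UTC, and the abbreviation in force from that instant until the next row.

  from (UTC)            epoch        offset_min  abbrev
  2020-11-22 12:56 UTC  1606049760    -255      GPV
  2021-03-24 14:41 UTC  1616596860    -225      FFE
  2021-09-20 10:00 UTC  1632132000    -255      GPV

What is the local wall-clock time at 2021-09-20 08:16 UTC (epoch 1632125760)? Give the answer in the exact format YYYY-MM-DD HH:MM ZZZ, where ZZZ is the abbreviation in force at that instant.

2021-09-20 04:31 FFE

Query: 2021-09-20 08:16 UTC
Rule 2/3 (FFE, -03:45): 2021-03-24 14:41 UTC ≤ query < 2021-09-20 10:00 UTC
8·60 + 16 - 225 = 271 min
271 = 0·1440 + 271; 271 = 4·60 + 31 → 04:31, same day
→ 2021-09-20 04:31 FFE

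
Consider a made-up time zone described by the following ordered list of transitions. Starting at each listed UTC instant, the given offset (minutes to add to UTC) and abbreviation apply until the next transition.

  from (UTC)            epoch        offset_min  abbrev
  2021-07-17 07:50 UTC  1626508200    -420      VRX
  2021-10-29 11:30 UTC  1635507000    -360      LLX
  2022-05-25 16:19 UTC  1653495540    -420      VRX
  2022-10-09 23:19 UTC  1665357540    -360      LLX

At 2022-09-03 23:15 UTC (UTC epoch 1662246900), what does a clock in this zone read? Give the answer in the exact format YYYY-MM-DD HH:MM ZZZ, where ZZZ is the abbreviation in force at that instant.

Query: 2022-09-03 23:15 UTC
Rule 3/4 (VRX, -07:00): 2022-05-25 16:19 UTC ≤ query < 2022-10-09 23:19 UTC
23·60 + 15 - 420 = 975 min
975 = 0·1440 + 975; 975 = 16·60 + 15 → 16:15, same day
→ 2022-09-03 16:15 VRX

2022-09-03 16:15 VRX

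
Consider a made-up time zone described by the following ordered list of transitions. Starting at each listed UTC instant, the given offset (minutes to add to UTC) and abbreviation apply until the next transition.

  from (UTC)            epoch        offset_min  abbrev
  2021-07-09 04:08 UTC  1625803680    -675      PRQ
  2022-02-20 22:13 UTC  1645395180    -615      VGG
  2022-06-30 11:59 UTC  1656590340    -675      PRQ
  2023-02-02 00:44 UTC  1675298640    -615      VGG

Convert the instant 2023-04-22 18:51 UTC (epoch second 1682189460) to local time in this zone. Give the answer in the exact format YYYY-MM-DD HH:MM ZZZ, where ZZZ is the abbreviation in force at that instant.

Query: 2023-04-22 18:51 UTC
Rule 4/4 (VGG, -10:15): 2023-02-02 00:44 UTC ≤ query < +∞
18·60 + 51 - 615 = 516 min
516 = 0·1440 + 516; 516 = 8·60 + 36 → 08:36, same day
→ 2023-04-22 08:36 VGG

2023-04-22 08:36 VGG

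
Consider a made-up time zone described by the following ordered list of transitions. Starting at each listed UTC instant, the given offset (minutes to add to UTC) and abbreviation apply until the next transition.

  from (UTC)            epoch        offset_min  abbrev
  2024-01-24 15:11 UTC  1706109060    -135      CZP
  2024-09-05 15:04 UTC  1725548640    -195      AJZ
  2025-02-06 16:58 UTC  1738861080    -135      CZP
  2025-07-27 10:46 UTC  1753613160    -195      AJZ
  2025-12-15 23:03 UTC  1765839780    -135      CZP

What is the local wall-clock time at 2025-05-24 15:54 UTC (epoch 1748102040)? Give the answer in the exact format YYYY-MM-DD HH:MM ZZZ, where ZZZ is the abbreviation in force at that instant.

Query: 2025-05-24 15:54 UTC
Rule 3/5 (CZP, -02:15): 2025-02-06 16:58 UTC ≤ query < 2025-07-27 10:46 UTC
15·60 + 54 - 135 = 819 min
819 = 0·1440 + 819; 819 = 13·60 + 39 → 13:39, same day
→ 2025-05-24 13:39 CZP

2025-05-24 13:39 CZP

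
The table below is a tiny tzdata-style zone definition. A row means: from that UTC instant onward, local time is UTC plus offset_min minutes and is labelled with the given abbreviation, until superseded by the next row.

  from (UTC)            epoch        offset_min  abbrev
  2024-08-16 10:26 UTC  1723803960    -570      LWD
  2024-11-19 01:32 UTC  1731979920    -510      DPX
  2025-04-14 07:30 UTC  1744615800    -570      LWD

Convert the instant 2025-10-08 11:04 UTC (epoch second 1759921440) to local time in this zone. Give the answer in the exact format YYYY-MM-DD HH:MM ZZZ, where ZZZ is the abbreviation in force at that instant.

2025-10-08 01:34 LWD

Query: 2025-10-08 11:04 UTC
Rule 3/3 (LWD, -09:30): 2025-04-14 07:30 UTC ≤ query < +∞
11·60 + 4 - 570 = 94 min
94 = 0·1440 + 94; 94 = 1·60 + 34 → 01:34, same day
→ 2025-10-08 01:34 LWD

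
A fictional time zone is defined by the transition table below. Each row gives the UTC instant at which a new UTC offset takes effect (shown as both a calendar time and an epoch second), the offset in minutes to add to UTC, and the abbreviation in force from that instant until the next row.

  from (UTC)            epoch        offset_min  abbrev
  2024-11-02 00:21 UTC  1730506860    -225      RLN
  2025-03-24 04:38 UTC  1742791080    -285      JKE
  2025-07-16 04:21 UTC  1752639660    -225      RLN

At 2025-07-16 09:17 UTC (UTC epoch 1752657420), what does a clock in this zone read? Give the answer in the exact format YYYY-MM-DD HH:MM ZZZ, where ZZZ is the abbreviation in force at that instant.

Query: 2025-07-16 09:17 UTC
Rule 3/3 (RLN, -03:45): 2025-07-16 04:21 UTC ≤ query < +∞
9·60 + 17 - 225 = 332 min
332 = 0·1440 + 332; 332 = 5·60 + 32 → 05:32, same day
→ 2025-07-16 05:32 RLN

2025-07-16 05:32 RLN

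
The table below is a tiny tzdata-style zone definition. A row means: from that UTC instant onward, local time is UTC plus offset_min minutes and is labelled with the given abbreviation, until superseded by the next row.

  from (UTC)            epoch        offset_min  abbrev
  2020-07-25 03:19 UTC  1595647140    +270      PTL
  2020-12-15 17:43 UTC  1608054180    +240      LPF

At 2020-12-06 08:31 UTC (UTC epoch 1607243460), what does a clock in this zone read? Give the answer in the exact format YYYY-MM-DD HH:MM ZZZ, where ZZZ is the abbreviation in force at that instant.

2020-12-06 13:01 PTL

Query: 2020-12-06 08:31 UTC
Rule 1/2 (PTL, +04:30): 2020-07-25 03:19 UTC ≤ query < 2020-12-15 17:43 UTC
8·60 + 31 + 270 = 781 min
781 = 0·1440 + 781; 781 = 13·60 + 1 → 13:01, same day
→ 2020-12-06 13:01 PTL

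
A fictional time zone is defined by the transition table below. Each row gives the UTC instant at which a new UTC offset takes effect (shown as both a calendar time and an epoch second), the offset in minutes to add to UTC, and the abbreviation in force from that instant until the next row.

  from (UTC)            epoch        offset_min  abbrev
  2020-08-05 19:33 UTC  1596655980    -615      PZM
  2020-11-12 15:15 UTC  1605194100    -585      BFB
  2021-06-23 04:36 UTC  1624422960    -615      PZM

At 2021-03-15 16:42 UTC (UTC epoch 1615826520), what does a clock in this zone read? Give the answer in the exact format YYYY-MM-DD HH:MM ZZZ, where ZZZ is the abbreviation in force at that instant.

Query: 2021-03-15 16:42 UTC
Rule 2/3 (BFB, -09:45): 2020-11-12 15:15 UTC ≤ query < 2021-06-23 04:36 UTC
16·60 + 42 - 585 = 417 min
417 = 0·1440 + 417; 417 = 6·60 + 57 → 06:57, same day
→ 2021-03-15 06:57 BFB

2021-03-15 06:57 BFB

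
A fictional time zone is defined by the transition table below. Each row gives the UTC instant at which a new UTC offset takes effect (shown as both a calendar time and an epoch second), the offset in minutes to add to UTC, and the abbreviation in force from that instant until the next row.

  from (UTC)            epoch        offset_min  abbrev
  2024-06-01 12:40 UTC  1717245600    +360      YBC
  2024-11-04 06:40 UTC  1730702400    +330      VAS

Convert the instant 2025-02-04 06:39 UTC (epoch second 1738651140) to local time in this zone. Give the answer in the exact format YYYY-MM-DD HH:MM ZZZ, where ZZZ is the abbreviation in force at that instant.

2025-02-04 12:09 VAS

Query: 2025-02-04 06:39 UTC
Rule 2/2 (VAS, +05:30): 2024-11-04 06:40 UTC ≤ query < +∞
6·60 + 39 + 330 = 729 min
729 = 0·1440 + 729; 729 = 12·60 + 9 → 12:09, same day
→ 2025-02-04 12:09 VAS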